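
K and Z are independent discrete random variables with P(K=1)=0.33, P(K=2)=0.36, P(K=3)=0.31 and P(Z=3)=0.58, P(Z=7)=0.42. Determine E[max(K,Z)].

4.68

E[max(K,Z)] = Σ_k Σ_z max(k,z) · P(K=k)P(Z=z)
 = 3·0.1914 + 7·0.1386 + 3·0.2088 + 7·0.1512 + 3·0.1798 + 7·0.1302
 = 0.5742 + 0.9702 + 0.6264 + 1.0584 + 0.5394 + 0.9114
 = 4.68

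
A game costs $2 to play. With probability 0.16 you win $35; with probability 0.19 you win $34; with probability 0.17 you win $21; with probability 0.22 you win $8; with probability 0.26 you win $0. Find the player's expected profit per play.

E[payout] = 35·0.16 + 34·0.19 + 21·0.17 + 8·0.22 + 0·0.26
 = 5.6 + 6.46 + 3.57 + 1.76 + 0
 = 17.39
Net = 17.39 - 2 = 15.39

15.39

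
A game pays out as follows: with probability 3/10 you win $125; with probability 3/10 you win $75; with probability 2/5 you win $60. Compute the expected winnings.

84

E[payout] = 125·3/10 + 75·3/10 + 60·2/5
 = 75/2 + 45/2 + 24
 = 84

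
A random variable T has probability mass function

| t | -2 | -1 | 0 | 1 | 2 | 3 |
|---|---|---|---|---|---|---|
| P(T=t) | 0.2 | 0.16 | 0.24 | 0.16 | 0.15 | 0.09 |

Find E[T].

E[T] = Σ t·P(T=t)
 = (-2)·0.2 + (-1)·0.16 + 0·0.24 + 1·0.16 + 2·0.15 + 3·0.09
 = (-0.4) + (-0.16) + 0 + 0.16 + 0.3 + 0.27
 = 0.17

0.17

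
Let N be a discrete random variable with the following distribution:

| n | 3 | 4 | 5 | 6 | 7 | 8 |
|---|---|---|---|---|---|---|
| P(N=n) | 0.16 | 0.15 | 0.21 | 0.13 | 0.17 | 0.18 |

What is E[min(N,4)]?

3.84

E[min(N,4)] = Σ min(n,4)·P(N=n)
 = 3·0.16 + 4·0.15 + 4·0.21 + 4·0.13 + 4·0.17 + 4·0.18
 = 0.48 + 0.6 + 0.84 + 0.52 + 0.68 + 0.72
 = 3.84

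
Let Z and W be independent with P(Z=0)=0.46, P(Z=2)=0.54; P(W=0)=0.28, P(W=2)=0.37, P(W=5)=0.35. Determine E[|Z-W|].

E[|Z-W|] = Σ_z Σ_w |z-w| · P(Z=z)P(W=w)
 = 0·0.1288 + 2·0.1702 + 5·0.161 + 2·0.1512 + 0·0.1998 + 3·0.189
 = 0 + 0.3404 + 0.805 + 0.3024 + 0 + 0.567
 = 2.0148

2.0148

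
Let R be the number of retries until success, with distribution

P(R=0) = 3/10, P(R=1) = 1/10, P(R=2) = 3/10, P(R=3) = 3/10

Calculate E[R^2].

E[R^2] = Σ r^2·P(R=r)
 = 0·3/10 + 1·1/10 + 4·3/10 + 9·3/10
 = 0 + 1/10 + 6/5 + 27/10
 = 4

4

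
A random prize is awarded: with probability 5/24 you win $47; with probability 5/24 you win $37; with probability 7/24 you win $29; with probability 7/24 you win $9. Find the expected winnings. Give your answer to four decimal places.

E[payout] = 47·5/24 + 37·5/24 + 29·7/24 + 9·7/24
 = 235/24 + 185/24 + 203/24 + 21/8
 = 343/12

28.5833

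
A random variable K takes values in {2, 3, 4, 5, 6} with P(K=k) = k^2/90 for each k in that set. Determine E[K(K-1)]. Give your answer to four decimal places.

E[K(K-1)] = Σ k(k-1)·P(K=k)
 = 2·2/45 + 6·1/10 + 12·8/45 + 20·5/18 + 30·2/5
 = 4/45 + 3/5 + 32/15 + 50/9 + 12
 = 917/45

20.3778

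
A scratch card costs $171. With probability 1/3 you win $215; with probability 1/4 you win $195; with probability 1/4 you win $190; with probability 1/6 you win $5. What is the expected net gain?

E[payout] = 215·1/3 + 195·1/4 + 190·1/4 + 5·1/6
 = 215/3 + 195/4 + 95/2 + 5/6
 = 675/4
Net = 675/4 - 171 = -9/4

-2.25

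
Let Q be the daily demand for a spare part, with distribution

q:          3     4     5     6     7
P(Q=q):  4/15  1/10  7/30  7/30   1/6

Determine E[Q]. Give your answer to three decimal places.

E[Q] = Σ q·P(Q=q)
 = 3·4/15 + 4·1/10 + 5·7/30 + 6·7/30 + 7·1/6
 = 4/5 + 2/5 + 7/6 + 7/5 + 7/6
 = 74/15

4.933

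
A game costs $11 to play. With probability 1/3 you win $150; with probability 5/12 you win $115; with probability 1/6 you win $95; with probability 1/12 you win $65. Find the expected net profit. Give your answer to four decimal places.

108.1667

E[payout] = 150·1/3 + 115·5/12 + 95·1/6 + 65·1/12
 = 50 + 575/12 + 95/6 + 65/12
 = 715/6
Net = 715/6 - 11 = 649/6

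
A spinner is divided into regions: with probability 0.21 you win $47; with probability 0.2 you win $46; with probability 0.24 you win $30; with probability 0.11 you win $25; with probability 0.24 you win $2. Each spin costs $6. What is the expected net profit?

23.5

E[payout] = 47·0.21 + 46·0.2 + 30·0.24 + 25·0.11 + 2·0.24
 = 9.87 + 9.2 + 7.2 + 2.75 + 0.48
 = 29.5
Net = 29.5 - 6 = 23.5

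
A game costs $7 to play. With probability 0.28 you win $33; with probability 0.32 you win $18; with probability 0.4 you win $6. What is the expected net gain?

10.4

E[payout] = 33·0.28 + 18·0.32 + 6·0.4
 = 9.24 + 5.76 + 2.4
 = 17.4
Net = 17.4 - 7 = 10.4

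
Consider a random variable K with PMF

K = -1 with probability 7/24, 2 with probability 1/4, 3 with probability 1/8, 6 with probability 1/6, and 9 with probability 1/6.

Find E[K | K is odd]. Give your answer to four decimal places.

2.7143

P(K is odd) = 7/24 + 1/8 + 1/6 = 7/12.
E[K | K is odd] = [(-1)·7/24 + 3·1/8 + 9·1/6] / (7/12)
 = 19/12 / (7/12)
 = 19/7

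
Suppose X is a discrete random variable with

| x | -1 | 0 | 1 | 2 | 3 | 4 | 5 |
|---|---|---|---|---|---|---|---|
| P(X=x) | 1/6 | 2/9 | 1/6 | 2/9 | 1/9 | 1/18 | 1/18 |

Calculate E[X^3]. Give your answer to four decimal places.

15.2778

E[X^3] = Σ x^3·P(X=x)
 = (-1)·1/6 + 0·2/9 + 1·1/6 + 8·2/9 + 27·1/9 + 64·1/18 + 125·1/18
 = (-1/6) + 0 + 1/6 + 16/9 + 3 + 32/9 + 125/18
 = 275/18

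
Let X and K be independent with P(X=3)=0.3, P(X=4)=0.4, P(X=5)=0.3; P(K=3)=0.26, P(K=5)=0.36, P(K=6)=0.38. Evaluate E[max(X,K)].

5.12

E[max(X,K)] = Σ_x Σ_k max(x,k) · P(X=x)P(K=k)
 = 3·0.078 + 5·0.108 + 6·0.114 + 4·0.104 + 5·0.144 + 6·0.152 + 5·0.078 + 5·0.108 + 6·0.114
 = 0.234 + 0.54 + 0.684 + 0.416 + 0.72 + 0.912 + 0.39 + 0.54 + 0.684
 = 5.12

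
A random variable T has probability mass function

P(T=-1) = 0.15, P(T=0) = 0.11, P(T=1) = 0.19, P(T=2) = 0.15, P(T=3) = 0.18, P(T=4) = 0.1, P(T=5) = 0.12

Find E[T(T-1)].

5.28

E[T(T-1)] = Σ t(t-1)·P(T=t)
 = 2·0.15 + 0·0.11 + 0·0.19 + 2·0.15 + 6·0.18 + 12·0.1 + 20·0.12
 = 0.3 + 0 + 0 + 0.3 + 1.08 + 1.2 + 2.4
 = 5.28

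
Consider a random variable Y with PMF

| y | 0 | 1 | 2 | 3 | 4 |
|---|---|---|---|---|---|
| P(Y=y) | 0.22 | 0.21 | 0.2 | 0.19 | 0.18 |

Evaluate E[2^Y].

E[2^Y] = Σ 2^y·P(Y=y)
 = 1·0.22 + 2·0.21 + 4·0.2 + 8·0.19 + 16·0.18
 = 0.22 + 0.42 + 0.8 + 1.52 + 2.88
 = 5.84

5.84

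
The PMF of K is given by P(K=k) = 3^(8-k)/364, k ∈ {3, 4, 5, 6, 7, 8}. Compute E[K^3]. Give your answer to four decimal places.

51.1126

E[K^3] = Σ k^3·P(K=k)
 = 27·243/364 + 64·81/364 + 125·27/364 + 216·9/364 + 343·3/364 + 512·1/364
 = 6561/364 + 1296/91 + 3375/364 + 486/91 + 147/52 + 128/91
 = 18605/364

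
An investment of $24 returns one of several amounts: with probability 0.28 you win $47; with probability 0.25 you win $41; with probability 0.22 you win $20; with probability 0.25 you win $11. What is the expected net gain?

6.56

E[payout] = 47·0.28 + 41·0.25 + 20·0.22 + 11·0.25
 = 13.16 + 10.25 + 4.4 + 2.75
 = 30.56
Net = 30.56 - 24 = 6.56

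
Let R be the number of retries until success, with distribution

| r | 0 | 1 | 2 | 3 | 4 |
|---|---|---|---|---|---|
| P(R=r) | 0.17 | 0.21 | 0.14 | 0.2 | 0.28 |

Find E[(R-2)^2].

E[(R-2)^2] = Σ (r-2)^2·P(R=r)
 = 4·0.17 + 1·0.21 + 0·0.14 + 1·0.2 + 4·0.28
 = 0.68 + 0.21 + 0 + 0.2 + 1.12
 = 2.21

2.21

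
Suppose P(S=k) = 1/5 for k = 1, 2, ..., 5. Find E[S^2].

11

E[S^2] = Σ s^2·P(S=s)
 = 1·1/5 + 4·1/5 + 9·1/5 + 16·1/5 + 25·1/5
 = 1/5 + 4/5 + 9/5 + 16/5 + 5
 = 11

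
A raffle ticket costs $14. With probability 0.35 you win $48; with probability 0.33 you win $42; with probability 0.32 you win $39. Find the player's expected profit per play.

E[payout] = 48·0.35 + 42·0.33 + 39·0.32
 = 16.8 + 13.86 + 12.48
 = 43.14
Net = 43.14 - 14 = 29.14

29.14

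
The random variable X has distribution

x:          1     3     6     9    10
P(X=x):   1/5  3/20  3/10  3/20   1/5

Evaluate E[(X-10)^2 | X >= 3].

P(X >= 3) = 3/20 + 3/10 + 3/20 + 1/5 = 4/5.
E[(X-10)^2 | X >= 3] = [49·3/20 + 16·3/10 + 1·3/20 + 0·1/5] / (4/5)
 = 123/10 / (4/5)
 = 123/8

15.375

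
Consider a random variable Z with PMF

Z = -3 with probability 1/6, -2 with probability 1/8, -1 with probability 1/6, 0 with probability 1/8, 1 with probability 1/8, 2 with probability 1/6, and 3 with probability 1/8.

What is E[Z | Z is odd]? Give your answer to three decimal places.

-0.286

P(Z is odd) = 1/6 + 1/6 + 1/8 + 1/8 = 7/12.
E[Z | Z is odd] = [(-3)·1/6 + (-1)·1/6 + 1·1/8 + 3·1/8] / (7/12)
 = -1/6 / (7/12)
 = -2/7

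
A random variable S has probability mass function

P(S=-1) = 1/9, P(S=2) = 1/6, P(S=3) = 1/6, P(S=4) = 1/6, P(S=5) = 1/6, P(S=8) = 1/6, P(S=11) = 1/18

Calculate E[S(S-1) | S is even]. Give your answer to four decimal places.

P(S is even) = 1/6 + 1/6 + 1/6 = 1/2.
E[S(S-1) | S is even] = [2·1/6 + 12·1/6 + 56·1/6] / (1/2)
 = 35/3 / (1/2)
 = 70/3

23.3333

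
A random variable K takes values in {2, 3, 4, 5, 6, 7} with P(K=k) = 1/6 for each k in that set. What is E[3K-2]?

E[3K-2] = Σ (3k-2)·P(K=k)
 = 4·1/6 + 7·1/6 + 10·1/6 + 13·1/6 + 16·1/6 + 19·1/6
 = 2/3 + 7/6 + 5/3 + 13/6 + 8/3 + 19/6
 = 23/2

11.5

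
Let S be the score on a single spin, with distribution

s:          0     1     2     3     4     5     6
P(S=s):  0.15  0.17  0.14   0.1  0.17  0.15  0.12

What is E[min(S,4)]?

E[min(S,4)] = Σ min(s,4)·P(S=s)
 = 0·0.15 + 1·0.17 + 2·0.14 + 3·0.1 + 4·0.17 + 4·0.15 + 4·0.12
 = 0 + 0.17 + 0.28 + 0.3 + 0.68 + 0.6 + 0.48
 = 2.51

2.51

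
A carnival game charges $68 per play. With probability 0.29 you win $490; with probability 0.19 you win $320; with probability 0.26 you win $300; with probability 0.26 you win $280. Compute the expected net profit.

E[payout] = 490·0.29 + 320·0.19 + 300·0.26 + 280·0.26
 = 142.1 + 60.8 + 78 + 72.8
 = 353.7
Net = 353.7 - 68 = 285.7

285.7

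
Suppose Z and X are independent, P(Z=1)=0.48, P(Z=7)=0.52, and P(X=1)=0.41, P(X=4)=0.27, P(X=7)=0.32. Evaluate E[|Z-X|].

3.0108

E[|Z-X|] = Σ_z Σ_x |z-x| · P(Z=z)P(X=x)
 = 0·0.1968 + 3·0.1296 + 6·0.1536 + 6·0.2132 + 3·0.1404 + 0·0.1664
 = 0 + 0.3888 + 0.9216 + 1.2792 + 0.4212 + 0
 = 3.0108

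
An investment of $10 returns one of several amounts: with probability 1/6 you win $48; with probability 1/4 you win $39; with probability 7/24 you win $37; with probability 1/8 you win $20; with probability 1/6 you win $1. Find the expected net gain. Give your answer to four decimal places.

21.2083

E[payout] = 48·1/6 + 39·1/4 + 37·7/24 + 20·1/8 + 1·1/6
 = 8 + 39/4 + 259/24 + 5/2 + 1/6
 = 749/24
Net = 749/24 - 10 = 509/24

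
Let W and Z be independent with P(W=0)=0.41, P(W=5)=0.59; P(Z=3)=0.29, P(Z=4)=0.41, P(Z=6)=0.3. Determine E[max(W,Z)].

E[max(W,Z)] = Σ_w Σ_z max(w,z) · P(W=w)P(Z=z)
 = 3·0.1189 + 4·0.1681 + 6·0.123 + 5·0.1711 + 5·0.2419 + 6·0.177
 = 0.3567 + 0.6724 + 0.738 + 0.8555 + 1.2095 + 1.062
 = 4.8941

4.8941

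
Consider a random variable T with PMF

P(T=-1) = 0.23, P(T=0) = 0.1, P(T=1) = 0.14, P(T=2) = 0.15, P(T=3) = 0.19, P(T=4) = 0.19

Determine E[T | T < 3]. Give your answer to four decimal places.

P(T < 3) = 0.23 + 0.1 + 0.14 + 0.15 = 0.62.
E[T | T < 3] = [(-1)·0.23 + 0·0.1 + 1·0.14 + 2·0.15] / 0.62
 = 0.21 / 0.62
 = 21/62

0.3387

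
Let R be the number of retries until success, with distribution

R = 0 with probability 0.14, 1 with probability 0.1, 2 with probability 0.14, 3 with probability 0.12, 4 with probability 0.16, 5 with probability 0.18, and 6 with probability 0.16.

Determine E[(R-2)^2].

E[(R-2)^2] = Σ (r-2)^2·P(R=r)
 = 4·0.14 + 1·0.1 + 0·0.14 + 1·0.12 + 4·0.16 + 9·0.18 + 16·0.16
 = 0.56 + 0.1 + 0 + 0.12 + 0.64 + 1.62 + 2.56
 = 5.6

5.6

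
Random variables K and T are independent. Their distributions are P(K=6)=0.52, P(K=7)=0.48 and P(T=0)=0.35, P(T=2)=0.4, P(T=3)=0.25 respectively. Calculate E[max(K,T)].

E[max(K,T)] = Σ_k Σ_t max(k,t) · P(K=k)P(T=t)
 = 6·0.182 + 6·0.208 + 6·0.13 + 7·0.168 + 7·0.192 + 7·0.12
 = 1.092 + 1.248 + 0.78 + 1.176 + 1.344 + 0.84
 = 6.48

6.48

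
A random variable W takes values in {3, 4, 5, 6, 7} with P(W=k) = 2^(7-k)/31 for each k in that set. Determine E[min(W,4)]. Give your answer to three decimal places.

E[min(W,4)] = Σ min(w,4)·P(W=w)
 = 3·16/31 + 4·8/31 + 4·4/31 + 4·2/31 + 4·1/31
 = 48/31 + 32/31 + 16/31 + 8/31 + 4/31
 = 108/31

3.484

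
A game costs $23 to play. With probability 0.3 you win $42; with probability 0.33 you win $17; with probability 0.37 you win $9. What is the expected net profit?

-1.46

E[payout] = 42·0.3 + 17·0.33 + 9·0.37
 = 12.6 + 5.61 + 3.33
 = 21.54
Net = 21.54 - 23 = -1.46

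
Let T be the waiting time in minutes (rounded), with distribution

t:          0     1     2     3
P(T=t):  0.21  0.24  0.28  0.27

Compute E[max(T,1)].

1.82

E[max(T,1)] = Σ max(t,1)·P(T=t)
 = 1·0.21 + 1·0.24 + 2·0.28 + 3·0.27
 = 0.21 + 0.24 + 0.56 + 0.81
 = 1.82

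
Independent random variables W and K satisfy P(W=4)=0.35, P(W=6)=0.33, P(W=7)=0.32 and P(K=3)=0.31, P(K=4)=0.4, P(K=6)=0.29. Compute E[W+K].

9.89

E[W+K] = Σ_w Σ_k (w+k) · P(W=w)P(K=k)
 = 7·0.1085 + 8·0.14 + 10·0.1015 + 9·0.1023 + 10·0.132 + 12·0.0957 + 10·0.0992 + 11·0.128 + 13·0.0928
 = 0.7595 + 1.12 + 1.015 + 0.9207 + 1.32 + 1.1484 + 0.992 + 1.408 + 1.2064
 = 9.89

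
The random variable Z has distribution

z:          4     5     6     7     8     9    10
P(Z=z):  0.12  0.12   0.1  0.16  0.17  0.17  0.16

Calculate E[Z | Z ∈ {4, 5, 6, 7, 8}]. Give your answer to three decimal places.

6.209

P(Z ∈ {4, 5, 6, 7, 8}) = 0.12 + 0.12 + 0.1 + 0.16 + 0.17 = 0.67.
E[Z | Z ∈ {4, 5, 6, 7, 8}] = [4·0.12 + 5·0.12 + 6·0.1 + 7·0.16 + 8·0.17] / 0.67
 = 4.16 / 0.67
 = 416/67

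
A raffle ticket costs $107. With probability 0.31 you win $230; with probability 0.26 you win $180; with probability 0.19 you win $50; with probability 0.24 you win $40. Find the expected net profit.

E[payout] = 230·0.31 + 180·0.26 + 50·0.19 + 40·0.24
 = 71.3 + 46.8 + 9.5 + 9.6
 = 137.2
Net = 137.2 - 107 = 30.2

30.2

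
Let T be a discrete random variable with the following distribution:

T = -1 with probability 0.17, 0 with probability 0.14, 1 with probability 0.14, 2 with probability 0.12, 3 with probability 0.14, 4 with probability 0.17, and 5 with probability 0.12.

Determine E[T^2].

7.77

E[T^2] = Σ t^2·P(T=t)
 = 1·0.17 + 0·0.14 + 1·0.14 + 4·0.12 + 9·0.14 + 16·0.17 + 25·0.12
 = 0.17 + 0 + 0.14 + 0.48 + 1.26 + 2.72 + 3
 = 7.77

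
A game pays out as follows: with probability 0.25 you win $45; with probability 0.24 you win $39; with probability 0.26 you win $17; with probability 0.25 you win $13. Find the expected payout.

E[payout] = 45·0.25 + 39·0.24 + 17·0.26 + 13·0.25
 = 11.25 + 9.36 + 4.42 + 3.25
 = 28.28

28.28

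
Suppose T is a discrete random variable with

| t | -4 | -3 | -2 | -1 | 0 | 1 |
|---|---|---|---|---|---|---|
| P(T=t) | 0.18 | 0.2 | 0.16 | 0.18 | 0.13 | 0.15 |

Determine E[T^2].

E[T^2] = Σ t^2·P(T=t)
 = 16·0.18 + 9·0.2 + 4·0.16 + 1·0.18 + 0·0.13 + 1·0.15
 = 2.88 + 1.8 + 0.64 + 0.18 + 0 + 0.15
 = 5.65

5.65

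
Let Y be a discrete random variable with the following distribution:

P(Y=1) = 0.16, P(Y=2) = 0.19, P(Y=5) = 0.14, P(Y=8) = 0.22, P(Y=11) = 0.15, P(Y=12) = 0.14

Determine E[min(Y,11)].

6.19

E[min(Y,11)] = Σ min(y,11)·P(Y=y)
 = 1·0.16 + 2·0.19 + 5·0.14 + 8·0.22 + 11·0.15 + 11·0.14
 = 0.16 + 0.38 + 0.7 + 1.76 + 1.65 + 1.54
 = 6.19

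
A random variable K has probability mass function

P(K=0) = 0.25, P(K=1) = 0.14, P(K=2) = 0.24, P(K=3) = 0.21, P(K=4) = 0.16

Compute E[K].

1.89

E[K] = Σ k·P(K=k)
 = 0·0.25 + 1·0.14 + 2·0.24 + 3·0.21 + 4·0.16
 = 0 + 0.14 + 0.48 + 0.63 + 0.64
 = 1.89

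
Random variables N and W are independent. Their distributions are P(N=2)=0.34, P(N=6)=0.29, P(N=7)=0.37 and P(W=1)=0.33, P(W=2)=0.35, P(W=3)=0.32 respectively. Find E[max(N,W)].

5.1188

E[max(N,W)] = Σ_n Σ_w max(n,w) · P(N=n)P(W=w)
 = 2·0.1122 + 2·0.119 + 3·0.1088 + 6·0.0957 + 6·0.1015 + 6·0.0928 + 7·0.1221 + 7·0.1295 + 7·0.1184
 = 0.2244 + 0.238 + 0.3264 + 0.5742 + 0.609 + 0.5568 + 0.8547 + 0.9065 + 0.8288
 = 5.1188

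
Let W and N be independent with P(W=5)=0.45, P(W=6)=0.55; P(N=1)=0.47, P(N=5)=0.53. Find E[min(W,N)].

E[min(W,N)] = Σ_w Σ_n min(w,n) · P(W=w)P(N=n)
 = 1·0.2115 + 5·0.2385 + 1·0.2585 + 5·0.2915
 = 0.2115 + 1.1925 + 0.2585 + 1.4575
 = 3.12

3.12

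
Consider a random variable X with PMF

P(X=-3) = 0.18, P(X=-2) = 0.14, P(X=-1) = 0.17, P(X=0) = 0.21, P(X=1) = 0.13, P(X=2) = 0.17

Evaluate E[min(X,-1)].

-1.5

E[min(X,-1)] = Σ min(x,-1)·P(X=x)
 = (-3)·0.18 + (-2)·0.14 + (-1)·0.17 + (-1)·0.21 + (-1)·0.13 + (-1)·0.17
 = (-0.54) + (-0.28) + (-0.17) + (-0.21) + (-0.13) + (-0.17)
 = -1.5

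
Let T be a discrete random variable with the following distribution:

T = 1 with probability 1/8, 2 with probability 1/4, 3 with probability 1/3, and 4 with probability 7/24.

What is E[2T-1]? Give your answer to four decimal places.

4.5833

E[2T-1] = Σ (2t-1)·P(T=t)
 = 1·1/8 + 3·1/4 + 5·1/3 + 7·7/24
 = 1/8 + 3/4 + 5/3 + 49/24
 = 55/12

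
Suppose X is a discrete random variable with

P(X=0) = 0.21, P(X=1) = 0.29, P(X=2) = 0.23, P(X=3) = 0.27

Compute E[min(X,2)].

E[min(X,2)] = Σ min(x,2)·P(X=x)
 = 0·0.21 + 1·0.29 + 2·0.23 + 2·0.27
 = 0 + 0.29 + 0.46 + 0.54
 = 1.29

1.29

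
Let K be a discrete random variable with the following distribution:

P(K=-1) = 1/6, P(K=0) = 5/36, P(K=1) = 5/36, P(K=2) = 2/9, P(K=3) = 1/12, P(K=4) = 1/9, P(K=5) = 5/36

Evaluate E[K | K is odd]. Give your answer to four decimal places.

P(K is odd) = 1/6 + 5/36 + 1/12 + 5/36 = 19/36.
E[K | K is odd] = [(-1)·1/6 + 1·5/36 + 3·1/12 + 5·5/36] / (19/36)
 = 11/12 / (19/36)
 = 33/19

1.7368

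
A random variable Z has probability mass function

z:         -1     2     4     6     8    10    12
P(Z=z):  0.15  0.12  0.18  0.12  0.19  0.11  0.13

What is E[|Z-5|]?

E[|Z-5|] = Σ |z-5|·P(Z=z)
 = 6·0.15 + 3·0.12 + 1·0.18 + 1·0.12 + 3·0.19 + 5·0.11 + 7·0.13
 = 0.9 + 0.36 + 0.18 + 0.12 + 0.57 + 0.55 + 0.91
 = 3.59

3.59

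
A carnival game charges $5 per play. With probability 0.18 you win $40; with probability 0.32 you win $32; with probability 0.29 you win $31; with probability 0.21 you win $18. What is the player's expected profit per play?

25.21

E[payout] = 40·0.18 + 32·0.32 + 31·0.29 + 18·0.21
 = 7.2 + 10.24 + 8.99 + 3.78
 = 30.21
Net = 30.21 - 5 = 25.21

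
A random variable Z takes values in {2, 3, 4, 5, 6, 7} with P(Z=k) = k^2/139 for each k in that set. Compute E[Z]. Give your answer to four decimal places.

5.6331

E[Z] = Σ z·P(Z=z)
 = 2·4/139 + 3·9/139 + 4·16/139 + 5·25/139 + 6·36/139 + 7·49/139
 = 8/139 + 27/139 + 64/139 + 125/139 + 216/139 + 343/139
 = 783/139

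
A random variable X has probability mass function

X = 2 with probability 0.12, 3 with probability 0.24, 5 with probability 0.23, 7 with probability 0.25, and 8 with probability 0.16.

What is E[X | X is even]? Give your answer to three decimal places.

5.429

P(X is even) = 0.12 + 0.16 = 0.28.
E[X | X is even] = [2·0.12 + 8·0.16] / 0.28
 = 1.52 / 0.28
 = 38/7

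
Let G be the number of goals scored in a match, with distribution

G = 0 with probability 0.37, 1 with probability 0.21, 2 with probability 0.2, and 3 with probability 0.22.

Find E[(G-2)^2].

1.91

E[(G-2)^2] = Σ (g-2)^2·P(G=g)
 = 4·0.37 + 1·0.21 + 0·0.2 + 1·0.22
 = 1.48 + 0.21 + 0 + 0.22
 = 1.91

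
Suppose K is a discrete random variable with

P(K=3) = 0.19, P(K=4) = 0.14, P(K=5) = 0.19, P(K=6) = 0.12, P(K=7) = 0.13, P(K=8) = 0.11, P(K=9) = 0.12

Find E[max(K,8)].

E[max(K,8)] = Σ max(k,8)·P(K=k)
 = 8·0.19 + 8·0.14 + 8·0.19 + 8·0.12 + 8·0.13 + 8·0.11 + 9·0.12
 = 1.52 + 1.12 + 1.52 + 0.96 + 1.04 + 0.88 + 1.08
 = 8.12

8.12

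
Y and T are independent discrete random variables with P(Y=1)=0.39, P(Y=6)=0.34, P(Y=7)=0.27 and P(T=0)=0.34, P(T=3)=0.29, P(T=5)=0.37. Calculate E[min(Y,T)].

E[min(Y,T)] = Σ_y Σ_t min(y,t) · P(Y=y)P(T=t)
 = 0·0.1326 + 1·0.1131 + 1·0.1443 + 0·0.1156 + 3·0.0986 + 5·0.1258 + 0·0.0918 + 3·0.0783 + 5·0.0999
 = 0 + 0.1131 + 0.1443 + 0 + 0.2958 + 0.629 + 0 + 0.2349 + 0.4995
 = 1.9166

1.9166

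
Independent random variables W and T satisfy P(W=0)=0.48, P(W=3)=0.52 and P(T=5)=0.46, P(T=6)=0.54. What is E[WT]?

E[WT] = Σ_w Σ_t wt · P(W=w)P(T=t)
 = 0·0.2208 + 0·0.2592 + 15·0.2392 + 18·0.2808
 = 0 + 0 + 3.588 + 5.0544
 = 8.6424

8.6424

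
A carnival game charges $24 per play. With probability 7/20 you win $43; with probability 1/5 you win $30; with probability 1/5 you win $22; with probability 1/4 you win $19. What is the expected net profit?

6.2

E[payout] = 43·7/20 + 30·1/5 + 22·1/5 + 19·1/4
 = 301/20 + 6 + 22/5 + 19/4
 = 151/5
Net = 151/5 - 24 = 31/5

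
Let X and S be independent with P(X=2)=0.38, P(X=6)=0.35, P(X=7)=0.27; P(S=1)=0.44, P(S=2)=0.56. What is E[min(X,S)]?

1.56

E[min(X,S)] = Σ_x Σ_s min(x,s) · P(X=x)P(S=s)
 = 1·0.1672 + 2·0.2128 + 1·0.154 + 2·0.196 + 1·0.1188 + 2·0.1512
 = 0.1672 + 0.4256 + 0.154 + 0.392 + 0.1188 + 0.3024
 = 1.56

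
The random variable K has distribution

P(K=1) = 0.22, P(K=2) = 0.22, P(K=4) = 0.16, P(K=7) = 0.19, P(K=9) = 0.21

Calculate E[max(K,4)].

5.62

E[max(K,4)] = Σ max(k,4)·P(K=k)
 = 4·0.22 + 4·0.22 + 4·0.16 + 7·0.19 + 9·0.21
 = 0.88 + 0.88 + 0.64 + 1.33 + 1.89
 = 5.62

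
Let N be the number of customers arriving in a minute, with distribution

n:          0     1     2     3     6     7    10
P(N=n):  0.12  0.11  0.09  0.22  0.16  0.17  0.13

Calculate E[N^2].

E[N^2] = Σ n^2·P(N=n)
 = 0·0.12 + 1·0.11 + 4·0.09 + 9·0.22 + 36·0.16 + 49·0.17 + 100·0.13
 = 0 + 0.11 + 0.36 + 1.98 + 5.76 + 8.33 + 13
 = 29.54

29.54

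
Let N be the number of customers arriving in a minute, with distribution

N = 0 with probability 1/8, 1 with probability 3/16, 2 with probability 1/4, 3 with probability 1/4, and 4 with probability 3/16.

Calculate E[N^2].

E[N^2] = Σ n^2·P(N=n)
 = 0·1/8 + 1·3/16 + 4·1/4 + 9·1/4 + 16·3/16
 = 0 + 3/16 + 1 + 9/4 + 3
 = 103/16

6.4375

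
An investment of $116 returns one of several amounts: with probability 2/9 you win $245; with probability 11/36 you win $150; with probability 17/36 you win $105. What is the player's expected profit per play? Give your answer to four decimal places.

33.8611

E[payout] = 245·2/9 + 150·11/36 + 105·17/36
 = 490/9 + 275/6 + 595/12
 = 5395/36
Net = 5395/36 - 116 = 1219/36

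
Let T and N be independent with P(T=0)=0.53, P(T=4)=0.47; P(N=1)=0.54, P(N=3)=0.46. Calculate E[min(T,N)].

E[min(T,N)] = Σ_t Σ_n min(t,n) · P(T=t)P(N=n)
 = 0·0.2862 + 0·0.2438 + 1·0.2538 + 3·0.2162
 = 0 + 0 + 0.2538 + 0.6486
 = 0.9024

0.9024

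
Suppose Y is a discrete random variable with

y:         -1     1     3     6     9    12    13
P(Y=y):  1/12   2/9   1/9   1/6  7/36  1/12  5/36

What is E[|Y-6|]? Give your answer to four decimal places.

E[|Y-6|] = Σ |y-6|·P(Y=y)
 = 7·1/12 + 5·2/9 + 3·1/9 + 0·1/6 + 3·7/36 + 6·1/12 + 7·5/36
 = 7/12 + 10/9 + 1/3 + 0 + 7/12 + 1/2 + 35/36
 = 49/12

4.0833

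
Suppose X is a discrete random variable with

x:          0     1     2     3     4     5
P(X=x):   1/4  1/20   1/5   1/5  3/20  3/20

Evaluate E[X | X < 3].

0.9

P(X < 3) = 1/4 + 1/20 + 1/5 = 1/2.
E[X | X < 3] = [0·1/4 + 1·1/20 + 2·1/5] / (1/2)
 = 9/20 / (1/2)
 = 9/10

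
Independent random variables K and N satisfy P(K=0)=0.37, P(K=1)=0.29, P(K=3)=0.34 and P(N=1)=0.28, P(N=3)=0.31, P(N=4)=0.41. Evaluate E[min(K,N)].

E[min(K,N)] = Σ_k Σ_n min(k,n) · P(K=k)P(N=n)
 = 0·0.1036 + 0·0.1147 + 0·0.1517 + 1·0.0812 + 1·0.0899 + 1·0.1189 + 1·0.0952 + 3·0.1054 + 3·0.1394
 = 0 + 0 + 0 + 0.0812 + 0.0899 + 0.1189 + 0.0952 + 0.3162 + 0.4182
 = 1.1196

1.1196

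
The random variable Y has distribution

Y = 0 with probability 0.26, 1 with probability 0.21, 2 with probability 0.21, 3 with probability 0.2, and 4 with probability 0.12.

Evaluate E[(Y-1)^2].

E[(Y-1)^2] = Σ (y-1)^2·P(Y=y)
 = 1·0.26 + 0·0.21 + 1·0.21 + 4·0.2 + 9·0.12
 = 0.26 + 0 + 0.21 + 0.8 + 1.08
 = 2.35

2.35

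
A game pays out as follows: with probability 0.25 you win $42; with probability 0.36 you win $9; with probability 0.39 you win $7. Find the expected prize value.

E[payout] = 42·0.25 + 9·0.36 + 7·0.39
 = 10.5 + 3.24 + 2.73
 = 16.47

16.47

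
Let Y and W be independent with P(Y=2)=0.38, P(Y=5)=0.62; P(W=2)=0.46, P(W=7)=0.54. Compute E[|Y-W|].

E[|Y-W|] = Σ_y Σ_w |y-w| · P(Y=y)P(W=w)
 = 0·0.1748 + 5·0.2052 + 3·0.2852 + 2·0.3348
 = 0 + 1.026 + 0.8556 + 0.6696
 = 2.5512

2.5512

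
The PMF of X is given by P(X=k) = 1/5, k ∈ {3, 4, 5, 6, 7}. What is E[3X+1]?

16

E[3X+1] = Σ (3x+1)·P(X=x)
 = 10·1/5 + 13·1/5 + 16·1/5 + 19·1/5 + 22·1/5
 = 2 + 13/5 + 16/5 + 19/5 + 22/5
 = 16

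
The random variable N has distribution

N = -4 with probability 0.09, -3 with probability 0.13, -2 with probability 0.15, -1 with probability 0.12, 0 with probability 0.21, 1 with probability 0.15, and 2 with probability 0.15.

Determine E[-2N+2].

E[-2N+2] = Σ (-2n+2)·P(N=n)
 = 10·0.09 + 8·0.13 + 6·0.15 + 4·0.12 + 2·0.21 + 0·0.15 + (-2)·0.15
 = 0.9 + 1.04 + 0.9 + 0.48 + 0.42 + 0 + (-0.3)
 = 3.44

3.44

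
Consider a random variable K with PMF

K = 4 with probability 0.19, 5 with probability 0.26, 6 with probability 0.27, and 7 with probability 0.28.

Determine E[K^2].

32.98

E[K^2] = Σ k^2·P(K=k)
 = 16·0.19 + 25·0.26 + 36·0.27 + 49·0.28
 = 3.04 + 6.5 + 9.72 + 13.72
 = 32.98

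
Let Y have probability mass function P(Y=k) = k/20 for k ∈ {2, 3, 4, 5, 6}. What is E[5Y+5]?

E[5Y+5] = Σ (5y+5)·P(Y=y)
 = 15·1/10 + 20·3/20 + 25·1/5 + 30·1/4 + 35·3/10
 = 3/2 + 3 + 5 + 15/2 + 21/2
 = 55/2

27.5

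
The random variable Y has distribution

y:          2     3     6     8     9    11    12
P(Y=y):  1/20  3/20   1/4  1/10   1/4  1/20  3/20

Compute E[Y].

E[Y] = Σ y·P(Y=y)
 = 2·1/20 + 3·3/20 + 6·1/4 + 8·1/10 + 9·1/4 + 11·1/20 + 12·3/20
 = 1/10 + 9/20 + 3/2 + 4/5 + 9/4 + 11/20 + 9/5
 = 149/20

7.45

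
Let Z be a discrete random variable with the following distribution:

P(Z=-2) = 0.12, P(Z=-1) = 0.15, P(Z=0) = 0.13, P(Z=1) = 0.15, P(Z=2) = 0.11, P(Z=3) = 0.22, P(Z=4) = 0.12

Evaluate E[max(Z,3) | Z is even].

3.25

P(Z is even) = 0.12 + 0.13 + 0.11 + 0.12 = 0.48.
E[max(Z,3) | Z is even] = [3·0.12 + 3·0.13 + 3·0.11 + 4·0.12] / 0.48
 = 1.56 / 0.48
 = 13/4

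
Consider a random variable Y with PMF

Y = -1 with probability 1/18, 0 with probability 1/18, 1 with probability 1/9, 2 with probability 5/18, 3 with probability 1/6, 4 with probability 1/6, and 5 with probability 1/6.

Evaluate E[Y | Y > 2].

4

P(Y > 2) = 1/6 + 1/6 + 1/6 = 1/2.
E[Y | Y > 2] = [3·1/6 + 4·1/6 + 5·1/6] / (1/2)
 = 2 / (1/2)
 = 4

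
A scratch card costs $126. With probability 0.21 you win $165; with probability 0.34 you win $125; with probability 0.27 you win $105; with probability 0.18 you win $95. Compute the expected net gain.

-3.4

E[payout] = 165·0.21 + 125·0.34 + 105·0.27 + 95·0.18
 = 34.65 + 42.5 + 28.35 + 17.1
 = 122.6
Net = 122.6 - 126 = -3.4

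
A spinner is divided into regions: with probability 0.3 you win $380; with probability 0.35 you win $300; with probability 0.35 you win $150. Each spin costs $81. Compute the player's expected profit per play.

E[payout] = 380·0.3 + 300·0.35 + 150·0.35
 = 114 + 105 + 52.5
 = 271.5
Net = 271.5 - 81 = 190.5

190.5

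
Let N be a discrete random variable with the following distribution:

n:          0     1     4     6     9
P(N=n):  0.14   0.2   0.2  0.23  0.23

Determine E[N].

4.45

E[N] = Σ n·P(N=n)
 = 0·0.14 + 1·0.2 + 4·0.2 + 6·0.23 + 9·0.23
 = 0 + 0.2 + 0.8 + 1.38 + 2.07
 = 4.45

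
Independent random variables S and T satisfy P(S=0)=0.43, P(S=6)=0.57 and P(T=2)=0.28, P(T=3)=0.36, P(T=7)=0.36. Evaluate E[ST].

14.2272

E[ST] = Σ_s Σ_t st · P(S=s)P(T=t)
 = 0·0.1204 + 0·0.1548 + 0·0.1548 + 12·0.1596 + 18·0.2052 + 42·0.2052
 = 0 + 0 + 0 + 1.9152 + 3.6936 + 8.6184
 = 14.2272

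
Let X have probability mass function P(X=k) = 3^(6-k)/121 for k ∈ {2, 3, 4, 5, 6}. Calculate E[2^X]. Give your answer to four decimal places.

6.9752

E[2^X] = Σ 2^x·P(X=x)
 = 4·81/121 + 8·27/121 + 16·9/121 + 32·3/121 + 64·1/121
 = 324/121 + 216/121 + 144/121 + 96/121 + 64/121
 = 844/121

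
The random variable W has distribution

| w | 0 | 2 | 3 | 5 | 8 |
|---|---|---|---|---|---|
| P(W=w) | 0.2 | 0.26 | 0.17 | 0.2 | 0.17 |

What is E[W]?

E[W] = Σ w·P(W=w)
 = 0·0.2 + 2·0.26 + 3·0.17 + 5·0.2 + 8·0.17
 = 0 + 0.52 + 0.51 + 1 + 1.36
 = 3.39

3.39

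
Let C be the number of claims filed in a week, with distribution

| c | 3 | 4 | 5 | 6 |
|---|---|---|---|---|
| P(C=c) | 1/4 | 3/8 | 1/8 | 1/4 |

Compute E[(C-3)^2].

E[(C-3)^2] = Σ (c-3)^2·P(C=c)
 = 0·1/4 + 1·3/8 + 4·1/8 + 9·1/4
 = 0 + 3/8 + 1/2 + 9/4
 = 25/8

3.125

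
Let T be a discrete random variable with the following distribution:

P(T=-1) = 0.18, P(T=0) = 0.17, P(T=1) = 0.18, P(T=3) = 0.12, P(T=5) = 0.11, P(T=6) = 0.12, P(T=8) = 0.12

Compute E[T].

2.59

E[T] = Σ t·P(T=t)
 = (-1)·0.18 + 0·0.17 + 1·0.18 + 3·0.12 + 5·0.11 + 6·0.12 + 8·0.12
 = (-0.18) + 0 + 0.18 + 0.36 + 0.55 + 0.72 + 0.96
 = 2.59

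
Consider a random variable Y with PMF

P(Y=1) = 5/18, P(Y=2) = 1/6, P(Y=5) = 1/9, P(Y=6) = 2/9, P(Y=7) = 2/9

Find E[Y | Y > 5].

6.5

P(Y > 5) = 2/9 + 2/9 = 4/9.
E[Y | Y > 5] = [6·2/9 + 7·2/9] / (4/9)
 = 26/9 / (4/9)
 = 13/2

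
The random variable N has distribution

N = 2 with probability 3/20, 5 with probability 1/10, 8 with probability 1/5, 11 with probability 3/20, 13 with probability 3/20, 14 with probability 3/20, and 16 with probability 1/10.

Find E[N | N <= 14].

P(N <= 14) = 3/20 + 1/10 + 1/5 + 3/20 + 3/20 + 3/20 = 9/10.
E[N | N <= 14] = [2·3/20 + 5·1/10 + 8·1/5 + 11·3/20 + 13·3/20 + 14·3/20] / (9/10)
 = 81/10 / (9/10)
 = 9

9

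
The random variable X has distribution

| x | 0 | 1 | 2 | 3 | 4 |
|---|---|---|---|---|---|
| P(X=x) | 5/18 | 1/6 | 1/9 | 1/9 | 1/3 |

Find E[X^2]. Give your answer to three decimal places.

6.944

E[X^2] = Σ x^2·P(X=x)
 = 0·5/18 + 1·1/6 + 4·1/9 + 9·1/9 + 16·1/3
 = 0 + 1/6 + 4/9 + 1 + 16/3
 = 125/18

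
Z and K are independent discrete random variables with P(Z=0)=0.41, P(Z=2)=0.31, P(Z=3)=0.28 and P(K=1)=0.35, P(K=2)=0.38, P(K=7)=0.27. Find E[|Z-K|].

2.3618

E[|Z-K|] = Σ_z Σ_k |z-k| · P(Z=z)P(K=k)
 = 1·0.1435 + 2·0.1558 + 7·0.1107 + 1·0.1085 + 0·0.1178 + 5·0.0837 + 2·0.098 + 1·0.1064 + 4·0.0756
 = 0.1435 + 0.3116 + 0.7749 + 0.1085 + 0 + 0.4185 + 0.196 + 0.1064 + 0.3024
 = 2.3618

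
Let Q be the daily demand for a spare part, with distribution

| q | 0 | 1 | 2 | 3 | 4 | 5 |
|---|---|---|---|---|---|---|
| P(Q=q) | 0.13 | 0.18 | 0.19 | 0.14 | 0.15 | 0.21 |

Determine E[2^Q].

E[2^Q] = Σ 2^q·P(Q=q)
 = 1·0.13 + 2·0.18 + 4·0.19 + 8·0.14 + 16·0.15 + 32·0.21
 = 0.13 + 0.36 + 0.76 + 1.12 + 2.4 + 6.72
 = 11.49

11.49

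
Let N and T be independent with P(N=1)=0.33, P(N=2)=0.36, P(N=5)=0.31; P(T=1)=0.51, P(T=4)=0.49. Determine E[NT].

E[NT] = Σ_n Σ_t nt · P(N=n)P(T=t)
 = 1·0.1683 + 4·0.1617 + 2·0.1836 + 8·0.1764 + 5·0.1581 + 20·0.1519
 = 0.1683 + 0.6468 + 0.3672 + 1.4112 + 0.7905 + 3.038
 = 6.422

6.422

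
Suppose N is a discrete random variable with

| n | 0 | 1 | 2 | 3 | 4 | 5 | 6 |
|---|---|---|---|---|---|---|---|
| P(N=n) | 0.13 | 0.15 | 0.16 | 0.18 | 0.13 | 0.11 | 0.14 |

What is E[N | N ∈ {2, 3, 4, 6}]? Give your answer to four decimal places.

P(N ∈ {2, 3, 4, 6}) = 0.16 + 0.18 + 0.13 + 0.14 = 0.61.
E[N | N ∈ {2, 3, 4, 6}] = [2·0.16 + 3·0.18 + 4·0.13 + 6·0.14] / 0.61
 = 2.22 / 0.61
 = 222/61

3.6393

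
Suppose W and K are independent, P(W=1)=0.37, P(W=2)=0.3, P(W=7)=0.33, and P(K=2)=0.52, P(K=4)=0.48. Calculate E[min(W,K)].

E[min(W,K)] = Σ_w Σ_k min(w,k) · P(W=w)P(K=k)
 = 1·0.1924 + 1·0.1776 + 2·0.156 + 2·0.144 + 2·0.1716 + 4·0.1584
 = 0.1924 + 0.1776 + 0.312 + 0.288 + 0.3432 + 0.6336
 = 1.9468

1.9468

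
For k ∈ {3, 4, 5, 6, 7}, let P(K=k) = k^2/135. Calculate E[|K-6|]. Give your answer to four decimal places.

0.9852

E[|K-6|] = Σ |k-6|·P(K=k)
 = 3·1/15 + 2·16/135 + 1·5/27 + 0·4/15 + 1·49/135
 = 1/5 + 32/135 + 5/27 + 0 + 49/135
 = 133/135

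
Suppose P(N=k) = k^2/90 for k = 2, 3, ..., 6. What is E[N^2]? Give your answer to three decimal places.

E[N^2] = Σ n^2·P(N=n)
 = 4·2/45 + 9·1/10 + 16·8/45 + 25·5/18 + 36·2/5
 = 8/45 + 9/10 + 128/45 + 125/18 + 72/5
 = 379/15

25.267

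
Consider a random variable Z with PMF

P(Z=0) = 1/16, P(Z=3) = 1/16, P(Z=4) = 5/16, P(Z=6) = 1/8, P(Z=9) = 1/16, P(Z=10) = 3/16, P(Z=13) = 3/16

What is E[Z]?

E[Z] = Σ z·P(Z=z)
 = 0·1/16 + 3·1/16 + 4·5/16 + 6·1/8 + 9·1/16 + 10·3/16 + 13·3/16
 = 0 + 3/16 + 5/4 + 3/4 + 9/16 + 15/8 + 39/16
 = 113/16

7.0625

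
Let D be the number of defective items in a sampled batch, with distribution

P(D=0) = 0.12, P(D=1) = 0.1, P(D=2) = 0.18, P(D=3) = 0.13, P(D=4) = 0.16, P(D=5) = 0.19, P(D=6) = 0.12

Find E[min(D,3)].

2.26

E[min(D,3)] = Σ min(d,3)·P(D=d)
 = 0·0.12 + 1·0.1 + 2·0.18 + 3·0.13 + 3·0.16 + 3·0.19 + 3·0.12
 = 0 + 0.1 + 0.36 + 0.39 + 0.48 + 0.57 + 0.36
 = 2.26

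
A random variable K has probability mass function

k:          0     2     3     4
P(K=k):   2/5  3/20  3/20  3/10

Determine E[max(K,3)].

E[max(K,3)] = Σ max(k,3)·P(K=k)
 = 3·2/5 + 3·3/20 + 3·3/20 + 4·3/10
 = 6/5 + 9/20 + 9/20 + 6/5
 = 33/10

3.3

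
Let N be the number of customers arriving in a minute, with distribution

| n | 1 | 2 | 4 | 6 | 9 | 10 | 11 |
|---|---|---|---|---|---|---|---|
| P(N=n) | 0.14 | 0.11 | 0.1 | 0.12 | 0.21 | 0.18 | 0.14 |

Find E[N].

6.71

E[N] = Σ n·P(N=n)
 = 1·0.14 + 2·0.11 + 4·0.1 + 6·0.12 + 9·0.21 + 10·0.18 + 11·0.14
 = 0.14 + 0.22 + 0.4 + 0.72 + 1.89 + 1.8 + 1.54
 = 6.71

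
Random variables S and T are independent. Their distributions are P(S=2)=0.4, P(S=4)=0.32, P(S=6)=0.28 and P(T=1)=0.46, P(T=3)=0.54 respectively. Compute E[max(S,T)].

E[max(S,T)] = Σ_s Σ_t max(s,t) · P(S=s)P(T=t)
 = 2·0.184 + 3·0.216 + 4·0.1472 + 4·0.1728 + 6·0.1288 + 6·0.1512
 = 0.368 + 0.648 + 0.5888 + 0.6912 + 0.7728 + 0.9072
 = 3.976

3.976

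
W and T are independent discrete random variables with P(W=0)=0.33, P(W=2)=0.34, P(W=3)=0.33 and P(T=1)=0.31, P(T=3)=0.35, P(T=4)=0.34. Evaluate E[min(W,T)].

E[min(W,T)] = Σ_w Σ_t min(w,t) · P(W=w)P(T=t)
 = 0·0.1023 + 0·0.1155 + 0·0.1122 + 1·0.1054 + 2·0.119 + 2·0.1156 + 1·0.1023 + 3·0.1155 + 3·0.1122
 = 0 + 0 + 0 + 0.1054 + 0.238 + 0.2312 + 0.1023 + 0.3465 + 0.3366
 = 1.36

1.36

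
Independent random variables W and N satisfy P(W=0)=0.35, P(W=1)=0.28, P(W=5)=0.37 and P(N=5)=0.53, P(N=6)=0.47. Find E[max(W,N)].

E[max(W,N)] = Σ_w Σ_n max(w,n) · P(W=w)P(N=n)
 = 5·0.1855 + 6·0.1645 + 5·0.1484 + 6·0.1316 + 5·0.1961 + 6·0.1739
 = 0.9275 + 0.987 + 0.742 + 0.7896 + 0.9805 + 1.0434
 = 5.47

5.47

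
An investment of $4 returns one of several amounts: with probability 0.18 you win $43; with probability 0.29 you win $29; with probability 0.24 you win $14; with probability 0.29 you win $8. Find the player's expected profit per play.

17.83

E[payout] = 43·0.18 + 29·0.29 + 14·0.24 + 8·0.29
 = 7.74 + 8.41 + 3.36 + 2.32
 = 21.83
Net = 21.83 - 4 = 17.83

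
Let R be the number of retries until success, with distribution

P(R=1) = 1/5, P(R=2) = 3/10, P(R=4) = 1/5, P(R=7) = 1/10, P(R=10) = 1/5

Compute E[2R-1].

E[2R-1] = Σ (2r-1)·P(R=r)
 = 1·1/5 + 3·3/10 + 7·1/5 + 13·1/10 + 19·1/5
 = 1/5 + 9/10 + 7/5 + 13/10 + 19/5
 = 38/5

7.6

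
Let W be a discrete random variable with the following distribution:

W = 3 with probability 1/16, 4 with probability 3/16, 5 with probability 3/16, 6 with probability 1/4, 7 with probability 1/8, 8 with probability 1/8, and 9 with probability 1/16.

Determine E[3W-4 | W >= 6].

P(W >= 6) = 1/4 + 1/8 + 1/8 + 1/16 = 9/16.
E[3W-4 | W >= 6] = [14·1/4 + 17·1/8 + 20·1/8 + 23·1/16] / (9/16)
 = 153/16 / (9/16)
 = 17

17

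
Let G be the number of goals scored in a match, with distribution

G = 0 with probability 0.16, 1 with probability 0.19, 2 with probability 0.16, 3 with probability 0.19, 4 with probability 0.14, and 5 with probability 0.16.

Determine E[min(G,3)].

1.98

E[min(G,3)] = Σ min(g,3)·P(G=g)
 = 0·0.16 + 1·0.19 + 2·0.16 + 3·0.19 + 3·0.14 + 3·0.16
 = 0 + 0.19 + 0.32 + 0.57 + 0.42 + 0.48
 = 1.98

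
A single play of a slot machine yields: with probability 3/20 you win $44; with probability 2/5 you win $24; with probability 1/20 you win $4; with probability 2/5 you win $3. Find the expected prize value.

17.6

E[payout] = 44·3/20 + 24·2/5 + 4·1/20 + 3·2/5
 = 33/5 + 48/5 + 1/5 + 6/5
 = 88/5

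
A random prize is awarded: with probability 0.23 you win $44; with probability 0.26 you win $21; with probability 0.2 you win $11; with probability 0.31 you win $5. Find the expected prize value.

E[payout] = 44·0.23 + 21·0.26 + 11·0.2 + 5·0.31
 = 10.12 + 5.46 + 2.2 + 1.55
 = 19.33

19.33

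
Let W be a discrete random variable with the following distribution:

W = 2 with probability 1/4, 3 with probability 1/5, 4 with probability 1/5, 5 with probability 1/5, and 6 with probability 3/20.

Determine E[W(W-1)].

E[W(W-1)] = Σ w(w-1)·P(W=w)
 = 2·1/4 + 6·1/5 + 12·1/5 + 20·1/5 + 30·3/20
 = 1/2 + 6/5 + 12/5 + 4 + 9/2
 = 63/5

12.6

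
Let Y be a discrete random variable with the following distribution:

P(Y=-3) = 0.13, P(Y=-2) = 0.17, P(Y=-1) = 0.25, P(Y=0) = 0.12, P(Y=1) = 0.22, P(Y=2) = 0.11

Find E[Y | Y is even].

-0.3

P(Y is even) = 0.17 + 0.12 + 0.11 = 0.4.
E[Y | Y is even] = [(-2)·0.17 + 0·0.12 + 2·0.11] / 0.4
 = -0.12 / 0.4
 = -3/10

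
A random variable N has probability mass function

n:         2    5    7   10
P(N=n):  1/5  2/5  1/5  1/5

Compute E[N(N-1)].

E[N(N-1)] = Σ n(n-1)·P(N=n)
 = 2·1/5 + 20·2/5 + 42·1/5 + 90·1/5
 = 2/5 + 8 + 42/5 + 18
 = 174/5

34.8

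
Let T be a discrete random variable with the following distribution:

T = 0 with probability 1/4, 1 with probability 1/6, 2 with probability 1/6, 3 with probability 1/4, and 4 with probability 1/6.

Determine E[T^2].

E[T^2] = Σ t^2·P(T=t)
 = 0·1/4 + 1·1/6 + 4·1/6 + 9·1/4 + 16·1/6
 = 0 + 1/6 + 2/3 + 9/4 + 8/3
 = 23/4

5.75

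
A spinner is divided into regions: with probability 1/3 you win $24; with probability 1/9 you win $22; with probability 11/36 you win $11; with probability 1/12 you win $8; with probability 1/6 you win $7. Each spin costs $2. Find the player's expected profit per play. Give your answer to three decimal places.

E[payout] = 24·1/3 + 22·1/9 + 11·11/36 + 8·1/12 + 7·1/6
 = 8 + 22/9 + 121/36 + 2/3 + 7/6
 = 563/36
Net = 563/36 - 2 = 491/36

13.639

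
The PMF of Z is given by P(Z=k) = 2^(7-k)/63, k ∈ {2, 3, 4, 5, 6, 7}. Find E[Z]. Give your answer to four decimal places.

2.9048

E[Z] = Σ z·P(Z=z)
 = 2·32/63 + 3·16/63 + 4·8/63 + 5·4/63 + 6·2/63 + 7·1/63
 = 64/63 + 16/21 + 32/63 + 20/63 + 4/21 + 1/9
 = 61/21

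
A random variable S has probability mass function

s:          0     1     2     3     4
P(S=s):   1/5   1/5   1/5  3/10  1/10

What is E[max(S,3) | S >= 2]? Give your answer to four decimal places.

3.1667

P(S >= 2) = 1/5 + 3/10 + 1/10 = 3/5.
E[max(S,3) | S >= 2] = [3·1/5 + 3·3/10 + 4·1/10] / (3/5)
 = 19/10 / (3/5)
 = 19/6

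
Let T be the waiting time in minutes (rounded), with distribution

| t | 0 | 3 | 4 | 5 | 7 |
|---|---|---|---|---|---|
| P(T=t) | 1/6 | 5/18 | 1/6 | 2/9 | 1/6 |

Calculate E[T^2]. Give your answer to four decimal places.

E[T^2] = Σ t^2·P(T=t)
 = 0·1/6 + 9·5/18 + 16·1/6 + 25·2/9 + 49·1/6
 = 0 + 5/2 + 8/3 + 50/9 + 49/6
 = 170/9

18.8889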